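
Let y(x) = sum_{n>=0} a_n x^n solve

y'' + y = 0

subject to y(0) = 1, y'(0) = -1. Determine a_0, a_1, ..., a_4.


Ansatz: y(x) = sum_{n>=0} a_n x^n, so y'(x) = sum_{n>=1} n a_n x^(n-1) and y''(x) = sum_{n>=2} n(n-1) a_n x^(n-2).
Substitute into P(x) y'' + Q(x) y' + R(x) y = 0 with P(x) = 1, Q(x) = 0, R(x) = 1, and match powers of x.
Initial conditions: a_0 = 1, a_1 = -1.
Setting the coefficient of each power of x to zero and solving order by order (substituting the coefficients already found):
  x^0: 2 a_2 + a_0 = 0  ->  2 a_2 = -a_0 = -1  ->  a_2 = -1/2
  x^1: 6 a_3 + a_1 = 0  ->  6 a_3 = -a_1 = 1  ->  a_3 = 1/6
  x^2: 12 a_4 + a_2 = 0  ->  12 a_4 = -a_2 = 1/2  ->  a_4 = 1/24
Truncated series: y(x) = 1 - x - (1/2) x^2 + (1/6) x^3 + (1/24) x^4 + O(x^5).

a_0 = 1; a_1 = -1; a_2 = -1/2; a_3 = 1/6; a_4 = 1/24


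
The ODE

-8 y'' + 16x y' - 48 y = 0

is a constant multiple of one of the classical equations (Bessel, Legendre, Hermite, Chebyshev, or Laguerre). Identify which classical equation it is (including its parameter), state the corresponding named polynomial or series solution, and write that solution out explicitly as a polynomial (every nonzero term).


All three coefficients share the factor -8; dividing through by -8 gives  y'' - 2x y' + 6 y = 0.
This matches the Hermite equation y'' - 2x y' + 2n y = 0 with 2n = 6, so n = 3; the polynomial solution is H_3(x).
With y = sum_k a_k x^k, matching x^k gives (k+2)(k+1) a_{k+2} = 2(k - n) a_k = 2(k - 3) a_k. The right side vanishes at k = 3, so the series with the parity of 3 terminates at degree 3.
Standard normalization: leading coefficient of H_n is 2^n, so a_3 = 2^3 = 8. Work downward with a_k = (k+1)(k+2) a_{k+2} / (2(k - n)):
  a_1 = (2)(3)(8) / (2(1 - 3)) = 48/(-4) = -12
Hence H_3(x) = 8 x^3 - 12 x.

H_3(x); series = 8 x^3 - 12 x


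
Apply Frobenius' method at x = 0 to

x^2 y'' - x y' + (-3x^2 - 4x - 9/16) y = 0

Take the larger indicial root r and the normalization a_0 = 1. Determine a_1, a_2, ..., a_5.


Write in Frobenius form y'' + (p(x)/x) y' + (q(x)/x^2) y = 0:
  p(x) = -1,  q(x) = -3x^2 - 4x - 9/16.
Indicial equation: r(r-1) + (-1) r + (-9/16) = 0 -> roots r_1 = 9/4, r_2 = -1/4.
Take r = r_1 = 9/4. Let y(x) = x^r sum_{n>=0} a_n x^n with a_0 = 1.
Substitute y = x^r sum a_n x^n and match x^{r+n}. The recurrence is
  D(n) a_n - 4 a_{n-1} - 3 a_{n-2} = 0,  where D(n) = (r+n)(r+n-1) + (-1)(r+n) + (-9/16).
  a_n = [4 a_{n-1} + 3 a_{n-2}] / D(n).
Since the indicial polynomial factors as (r - r_1)(r - r_2), D(n) = (r_1 + n - r_1)(r_1 + n - r_2) = n(n + 5/2).
Evaluating step by step (a_0 = 1):
  n = 1: D(1) = 1(1 + 5/2) = 7/2; numerator = 4(1) = 4; a_1 = (4)/(7/2) = 8/7
  n = 2: D(2) = 2(2 + 5/2) = 9; numerator = 4(8/7) + 3(1) = 53/7; a_2 = (53/7)/(9) = 53/63
  n = 3: D(3) = 3(3 + 5/2) = 33/2; numerator = 4(53/63) + 3(8/7) = 428/63; a_3 = (428/63)/(33/2) = 856/2079
  n = 4: D(4) = 4(4 + 5/2) = 26; numerator = 4(856/2079) + 3(53/63) = 8671/2079; a_4 = (8671/2079)/(26) = 667/4158
  n = 5: D(5) = 5(5 + 5/2) = 75/2; numerator = 4(667/4158) + 3(856/2079) = 3902/2079; a_5 = (3902/2079)/(75/2) = 7804/155925

r = 9/4; a_0 = 1; a_1 = 8/7; a_2 = 53/63; a_3 = 856/2079; a_4 = 667/4158; a_5 = 7804/155925


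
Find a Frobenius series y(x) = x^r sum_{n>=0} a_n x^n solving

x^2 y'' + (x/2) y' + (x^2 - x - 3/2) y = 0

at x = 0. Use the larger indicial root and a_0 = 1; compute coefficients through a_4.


Write in Frobenius form y'' + (p(x)/x) y' + (q(x)/x^2) y = 0:
  p(x) = 1/2,  q(x) = x^2 - x - 3/2.
Indicial equation: r(r-1) + (1/2) r + (-3/2) = 0 -> roots r_1 = 3/2, r_2 = -1.
Take r = r_1 = 3/2. Let y(x) = x^r sum_{n>=0} a_n x^n with a_0 = 1.
Substitute y = x^r sum a_n x^n and match x^{r+n}. The recurrence is
  D(n) a_n - 1 a_{n-1} + 1 a_{n-2} = 0,  where D(n) = (r+n)(r+n-1) + (1/2)(r+n) + (-3/2).
  a_n = [1 a_{n-1} - 1 a_{n-2}] / D(n).
Since the indicial polynomial factors as (r - r_1)(r - r_2), D(n) = (r_1 + n - r_1)(r_1 + n - r_2) = n(n + 5/2).
Evaluating step by step (a_0 = 1):
  n = 1: D(1) = 1(1 + 5/2) = 7/2; numerator = 1(1) = 1; a_1 = (1)/(7/2) = 2/7
  n = 2: D(2) = 2(2 + 5/2) = 9; numerator = 1(2/7) - 1(1) = -5/7; a_2 = (-5/7)/(9) = -5/63
  n = 3: D(3) = 3(3 + 5/2) = 33/2; numerator = 1(-5/63) - 1(2/7) = -23/63; a_3 = (-23/63)/(33/2) = -46/2079
  n = 4: D(4) = 4(4 + 5/2) = 26; numerator = 1(-46/2079) - 1(-5/63) = 17/297; a_4 = (17/297)/(26) = 17/7722

r = 3/2; a_0 = 1; a_1 = 2/7; a_2 = -5/63; a_3 = -46/2079; a_4 = 17/7722


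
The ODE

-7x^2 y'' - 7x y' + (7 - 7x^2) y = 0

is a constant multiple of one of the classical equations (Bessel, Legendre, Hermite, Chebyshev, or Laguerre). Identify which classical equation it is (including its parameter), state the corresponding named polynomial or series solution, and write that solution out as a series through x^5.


All three coefficients share the factor -7; dividing through by -7 gives  x^2 y'' + x y' + (x^2 - 1) y = 0.
This matches the Bessel equation x^2 y'' + x y' + (x^2 - nu^2) y = 0 with nu^2 = 1, so nu = 1; the solution bounded at x = 0 is J_1(x).
Frobenius at x = 0: indicial roots ±nu; for r = nu the recurrence k(k + 2nu) c_k = -c_{k-2} gives the standard series J_nu(x) = sum_{k>=0} (-1)^k / (k! (k+nu)!) (x/2)^(2k+nu). Evaluate the first 3 terms:
  k = 0: (-1)^0 / (0! * 1! * 2^1) x^1 = 1/(1*1*2) x^1 = (1/2) x^1
  k = 1: (-1)^1 / (1! * 2! * 2^3) x^3 = -1/(1*2*8) x^3 = (-1/16) x^3
  k = 2: (-1)^2 / (2! * 3! * 2^5) x^5 = 1/(2*6*32) x^5 = (1/384) x^5
Hence J_1(x) = x^5/384 - x^3/16 + x/2 + ....

J_1(x); series = x^5/384 - x^3/16 + x/2


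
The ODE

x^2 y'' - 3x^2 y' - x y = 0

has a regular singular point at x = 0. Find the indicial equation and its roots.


Divide by x^2 to reach normal form y'' + P_1(x) y' + P_2(x) y = 0 with P_1(x) = -3 and P_2(x) = -1/x.
x = 0 is a singular point because the y-coefficient -1/x has a pole at x = 0.
It is a regular singular point because x P_1(x) = p(x) = -3x and x^2 P_2(x) = q(x) = -x are polynomials, hence analytic at x = 0.
p(0) = 0,  q(0) = 0.
Indicial equation: r(r-1) + p(0) r + q(0) = 0, i.e. r^2 + (p(0) - 1) r + q(0) = 0, i.e. r^2 - 1 r = 0.
Discriminant: (-1)^2 - 4(0) = 1, so r = (1 ± 1)/2.
Solving: r_1 = 1, r_2 = 0.

indicial: r^2 - 1 r = 0; roots r_1 = 1, r_2 = 0


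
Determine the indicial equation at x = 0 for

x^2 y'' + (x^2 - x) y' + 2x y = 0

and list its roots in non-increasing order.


Divide by x^2 to reach normal form y'' + P_1(x) y' + P_2(x) y = 0 with P_1(x) = 1 - 1/x and P_2(x) = 2/x.
x = 0 is a singular point because the y'-coefficient 1 - 1/x has a pole at x = 0 and the y-coefficient 2/x has a pole at x = 0.
It is a regular singular point because x P_1(x) = p(x) = x - 1 and x^2 P_2(x) = q(x) = 2x are polynomials, hence analytic at x = 0.
p(0) = -1,  q(0) = 0.
Indicial equation: r(r-1) + p(0) r + q(0) = 0, i.e. r^2 + (p(0) - 1) r + q(0) = 0, i.e. r^2 - 2 r = 0.
Discriminant: (-2)^2 - 4(0) = 4, so r = (2 ± 2)/2.
Solving: r_1 = 2, r_2 = 0.

indicial: r^2 - 2 r = 0; roots r_1 = 2, r_2 = 0


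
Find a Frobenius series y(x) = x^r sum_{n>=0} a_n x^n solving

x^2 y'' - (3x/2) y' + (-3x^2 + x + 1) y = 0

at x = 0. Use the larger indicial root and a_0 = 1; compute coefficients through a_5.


Write in Frobenius form y'' + (p(x)/x) y' + (q(x)/x^2) y = 0:
  p(x) = -3/2,  q(x) = -3x^2 + x + 1.
Indicial equation: r(r-1) + (-3/2) r + (1) = 0 -> roots r_1 = 2, r_2 = 1/2.
Take r = r_1 = 2. Let y(x) = x^r sum_{n>=0} a_n x^n with a_0 = 1.
Substitute y = x^r sum a_n x^n and match x^{r+n}. The recurrence is
  D(n) a_n + 1 a_{n-1} - 3 a_{n-2} = 0,  where D(n) = (r+n)(r+n-1) + (-3/2)(r+n) + (1).
  a_n = [-1 a_{n-1} + 3 a_{n-2}] / D(n).
Since the indicial polynomial factors as (r - r_1)(r - r_2), D(n) = (r_1 + n - r_1)(r_1 + n - r_2) = n(n + 3/2).
Evaluating step by step (a_0 = 1):
  n = 1: D(1) = 1(1 + 3/2) = 5/2; numerator = -1(1) = -1; a_1 = (-1)/(5/2) = -2/5
  n = 2: D(2) = 2(2 + 3/2) = 7; numerator = -1(-2/5) + 3(1) = 17/5; a_2 = (17/5)/(7) = 17/35
  n = 3: D(3) = 3(3 + 3/2) = 27/2; numerator = -1(17/35) + 3(-2/5) = -59/35; a_3 = (-59/35)/(27/2) = -118/945
  n = 4: D(4) = 4(4 + 3/2) = 22; numerator = -1(-118/945) + 3(17/35) = 299/189; a_4 = (299/189)/(22) = 299/4158
  n = 5: D(5) = 5(5 + 3/2) = 65/2; numerator = -1(299/4158) + 3(-118/945) = -9283/20790; a_5 = (-9283/20790)/(65/2) = -9283/675675

r = 2; a_0 = 1; a_1 = -2/5; a_2 = 17/35; a_3 = -118/945; a_4 = 299/4158; a_5 = -9283/675675


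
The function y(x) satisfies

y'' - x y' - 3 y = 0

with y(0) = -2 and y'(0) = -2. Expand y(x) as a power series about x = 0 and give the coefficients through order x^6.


Ansatz: y(x) = sum_{n>=0} a_n x^n, so y'(x) = sum_{n>=1} n a_n x^(n-1) and y''(x) = sum_{n>=2} n(n-1) a_n x^(n-2).
Substitute into P(x) y'' + Q(x) y' + R(x) y = 0 with P(x) = 1, Q(x) = -x, R(x) = -3, and match powers of x.
Initial conditions: a_0 = -2, a_1 = -2.
Setting the coefficient of each power of x to zero and solving order by order (substituting the coefficients already found):
  x^0: 2 a_2 - 3 a_0 = 0  ->  2 a_2 = 3 a_0 = -6  ->  a_2 = -3
  x^1: 6 a_3 - 4 a_1 = 0  ->  6 a_3 = 4 a_1 = -8  ->  a_3 = -4/3
  x^2: 12 a_4 - 5 a_2 = 0  ->  12 a_4 = 5 a_2 = -15  ->  a_4 = -5/4
  x^3: 20 a_5 - 6 a_3 = 0  ->  20 a_5 = 6 a_3 = -8  ->  a_5 = -2/5
  x^4: 30 a_6 - 7 a_4 = 0  ->  30 a_6 = 7 a_4 = -35/4  ->  a_6 = -7/24
Truncated series: y(x) = -2 - 2 x - 3 x^2 - (4/3) x^3 - (5/4) x^4 - (2/5) x^5 - (7/24) x^6 + O(x^7).

a_0 = -2; a_1 = -2; a_2 = -3; a_3 = -4/3; a_4 = -5/4; a_5 = -2/5; a_6 = -7/24


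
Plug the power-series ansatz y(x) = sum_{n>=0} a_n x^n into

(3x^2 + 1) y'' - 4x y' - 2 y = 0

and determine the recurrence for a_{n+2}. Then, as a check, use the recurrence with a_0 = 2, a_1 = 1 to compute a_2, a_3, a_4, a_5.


Substitute y = sum_n a_n x^n.
(1 + 3 x^2) y'' contributes (n+2)(n+1) a_{n+2} + 3 n(n-1) a_n at x^n.
-4 x y'(x) contributes -4 n a_n at x^n.
-2 y(x) contributes -2 a_n at x^n.
Matching x^n: (n+2)(n+1) a_{n+2} + (3 n(n-1) - 4 n - 2) a_n = 0.
Thus a_{n+2} = (-3 n(n-1) + 4 n + 2) / ((n+1)(n+2)) * a_n.

Check with a_0 = 2, a_1 = 1 (apply the recurrence for n = 0, 1, 2, 3): a_0 = 2, a_1 = 1, a_2 = 2, a_3 = 1, a_4 = 2/3, a_5 = -1/5.

a_(n+2) = (-3 n(n-1) + 4 n + 2) / ((n+1)(n+2)) * a_n; check: a_0 = 2, a_1 = 1, a_2 = 2, a_3 = 1, a_4 = 2/3, a_5 = -1/5


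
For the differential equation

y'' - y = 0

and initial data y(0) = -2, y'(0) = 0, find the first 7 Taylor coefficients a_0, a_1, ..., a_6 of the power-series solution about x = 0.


Ansatz: y(x) = sum_{n>=0} a_n x^n, so y'(x) = sum_{n>=1} n a_n x^(n-1) and y''(x) = sum_{n>=2} n(n-1) a_n x^(n-2).
Substitute into P(x) y'' + Q(x) y' + R(x) y = 0 with P(x) = 1, Q(x) = 0, R(x) = -1, and match powers of x.
Initial conditions: a_0 = -2, a_1 = 0.
Setting the coefficient of each power of x to zero and solving order by order (substituting the coefficients already found):
  x^0: 2 a_2 - a_0 = 0  ->  2 a_2 = a_0 = -2  ->  a_2 = -1
  x^1: 6 a_3 - a_1 = 0  ->  6 a_3 = a_1 = 0  ->  a_3 = 0
  x^2: 12 a_4 - a_2 = 0  ->  12 a_4 = a_2 = -1  ->  a_4 = -1/12
  x^3: 20 a_5 - a_3 = 0  ->  20 a_5 = a_3 = 0  ->  a_5 = 0
  x^4: 30 a_6 - a_4 = 0  ->  30 a_6 = a_4 = -1/12  ->  a_6 = -1/360
Truncated series: y(x) = -2 - x^2 - (1/12) x^4 - (1/360) x^6 + O(x^7).

a_0 = -2; a_1 = 0; a_2 = -1; a_3 = 0; a_4 = -1/12; a_5 = 0; a_6 = -1/360


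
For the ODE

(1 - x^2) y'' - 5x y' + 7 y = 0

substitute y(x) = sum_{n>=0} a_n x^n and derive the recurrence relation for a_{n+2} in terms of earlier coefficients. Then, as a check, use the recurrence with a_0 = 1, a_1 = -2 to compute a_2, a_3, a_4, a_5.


Substitute y = sum_n a_n x^n.
(1 - 1 x^2) y'' contributes (n+2)(n+1) a_{n+2} - n(n-1) a_n at x^n.
-5 x y'(x) contributes -5 n a_n at x^n.
7 y(x) contributes 7 a_n at x^n.
Matching x^n: (n+2)(n+1) a_{n+2} + (-n(n-1) - 5 n + 7) a_n = 0.
Thus a_{n+2} = (n(n-1) + 5 n - 7) / ((n+1)(n+2)) * a_n.

Check with a_0 = 1, a_1 = -2 (apply the recurrence for n = 0, 1, 2, 3): a_0 = 1, a_1 = -2, a_2 = -7/2, a_3 = 2/3, a_4 = -35/24, a_5 = 7/15.

a_(n+2) = (n(n-1) + 5 n - 7) / ((n+1)(n+2)) * a_n; check: a_0 = 1, a_1 = -2, a_2 = -7/2, a_3 = 2/3, a_4 = -35/24, a_5 = 7/15


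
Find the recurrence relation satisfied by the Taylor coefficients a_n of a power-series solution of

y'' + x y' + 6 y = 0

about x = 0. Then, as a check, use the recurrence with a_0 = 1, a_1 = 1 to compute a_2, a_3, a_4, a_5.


Substitute y = sum_n a_n x^n.
y''(x) has coefficient (n+2)(n+1) a_{n+2} at x^n;
x y'(x) has coefficient n a_n at x^n (shift);
6 y(x) has coefficient 6 a_n at x^n.
Matching x^n: (n+2)(n+1) a_{n+2} + (n + 6) a_n = 0.
Thus a_{n+2} = (-n - 6) / ((n+1)(n+2)) * a_n.

Check with a_0 = 1, a_1 = 1 (apply the recurrence for n = 0, 1, 2, 3): a_0 = 1, a_1 = 1, a_2 = -3, a_3 = -7/6, a_4 = 2, a_5 = 21/40.

a_(n+2) = (-n - 6) / ((n+1)(n+2)) * a_n; check: a_0 = 1, a_1 = 1, a_2 = -3, a_3 = -7/6, a_4 = 2, a_5 = 21/40


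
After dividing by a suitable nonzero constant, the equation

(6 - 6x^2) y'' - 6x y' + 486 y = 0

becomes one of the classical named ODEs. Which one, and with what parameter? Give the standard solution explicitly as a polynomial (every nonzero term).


All three coefficients share the factor 6; dividing through by 6 gives  (1 - x^2) y'' - x y' + 81 y = 0.
This matches the Chebyshev equation (1 - x^2) y'' - x y' + n^2 y = 0 (note the -x y' term, not -2x y') with n^2 = 81, so n = 9; the polynomial solution is T_9(x).
With y = sum_k a_k x^k, matching x^k gives (k+2)(k+1) a_{k+2} = (k^2 - n^2) a_k = (k - 9)(k + 9) a_k. The right side vanishes at k = 9, so the series with the parity of 9 terminates at degree 9.
Standard normalization: leading coefficient of T_n is 2^(n-1), so a_9 = 2^8 = 256. Work downward with a_k = (k+1)(k+2) a_{k+2} / ((k - 9)(k + 9)):
  a_7 = (8)(9)(256) / ((7 - 9)(7 + 9)) = 18432/(-32) = -576
  a_5 = (6)(7)(-576) / ((5 - 9)(5 + 9)) = -24192/(-56) = 432
  a_3 = (4)(5)(432) / ((3 - 9)(3 + 9)) = 8640/(-72) = -120
  a_1 = (2)(3)(-120) / ((1 - 9)(1 + 9)) = -720/(-80) = 9
Hence T_9(x) = 256 x^9 - 576 x^7 + 432 x^5 - 120 x^3 + 9 x.

T_9(x); series = 256 x^9 - 576 x^7 + 432 x^5 - 120 x^3 + 9 x


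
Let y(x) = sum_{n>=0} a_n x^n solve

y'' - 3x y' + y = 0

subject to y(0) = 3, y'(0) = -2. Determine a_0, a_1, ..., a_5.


Ansatz: y(x) = sum_{n>=0} a_n x^n, so y'(x) = sum_{n>=1} n a_n x^(n-1) and y''(x) = sum_{n>=2} n(n-1) a_n x^(n-2).
Substitute into P(x) y'' + Q(x) y' + R(x) y = 0 with P(x) = 1, Q(x) = -3x, R(x) = 1, and match powers of x.
Initial conditions: a_0 = 3, a_1 = -2.
Setting the coefficient of each power of x to zero and solving order by order (substituting the coefficients already found):
  x^0: 2 a_2 + a_0 = 0  ->  2 a_2 = -a_0 = -3  ->  a_2 = -3/2
  x^1: 6 a_3 - 2 a_1 = 0  ->  6 a_3 = 2 a_1 = -4  ->  a_3 = -2/3
  x^2: 12 a_4 - 5 a_2 = 0  ->  12 a_4 = 5 a_2 = -15/2  ->  a_4 = -5/8
  x^3: 20 a_5 - 8 a_3 = 0  ->  20 a_5 = 8 a_3 = -16/3  ->  a_5 = -4/15
Truncated series: y(x) = 3 - 2 x - (3/2) x^2 - (2/3) x^3 - (5/8) x^4 - (4/15) x^5 + O(x^6).

a_0 = 3; a_1 = -2; a_2 = -3/2; a_3 = -2/3; a_4 = -5/8; a_5 = -4/15


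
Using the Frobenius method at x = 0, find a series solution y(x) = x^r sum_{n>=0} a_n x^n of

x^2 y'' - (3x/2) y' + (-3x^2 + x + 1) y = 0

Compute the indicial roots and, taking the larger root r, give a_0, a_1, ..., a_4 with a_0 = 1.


Write in Frobenius form y'' + (p(x)/x) y' + (q(x)/x^2) y = 0:
  p(x) = -3/2,  q(x) = -3x^2 + x + 1.
Indicial equation: r(r-1) + (-3/2) r + (1) = 0 -> roots r_1 = 2, r_2 = 1/2.
Take r = r_1 = 2. Let y(x) = x^r sum_{n>=0} a_n x^n with a_0 = 1.
Substitute y = x^r sum a_n x^n and match x^{r+n}. The recurrence is
  D(n) a_n + 1 a_{n-1} - 3 a_{n-2} = 0,  where D(n) = (r+n)(r+n-1) + (-3/2)(r+n) + (1).
  a_n = [-1 a_{n-1} + 3 a_{n-2}] / D(n).
Since the indicial polynomial factors as (r - r_1)(r - r_2), D(n) = (r_1 + n - r_1)(r_1 + n - r_2) = n(n + 3/2).
Evaluating step by step (a_0 = 1):
  n = 1: D(1) = 1(1 + 3/2) = 5/2; numerator = -1(1) = -1; a_1 = (-1)/(5/2) = -2/5
  n = 2: D(2) = 2(2 + 3/2) = 7; numerator = -1(-2/5) + 3(1) = 17/5; a_2 = (17/5)/(7) = 17/35
  n = 3: D(3) = 3(3 + 3/2) = 27/2; numerator = -1(17/35) + 3(-2/5) = -59/35; a_3 = (-59/35)/(27/2) = -118/945
  n = 4: D(4) = 4(4 + 3/2) = 22; numerator = -1(-118/945) + 3(17/35) = 299/189; a_4 = (299/189)/(22) = 299/4158

r = 2; a_0 = 1; a_1 = -2/5; a_2 = 17/35; a_3 = -118/945; a_4 = 299/4158


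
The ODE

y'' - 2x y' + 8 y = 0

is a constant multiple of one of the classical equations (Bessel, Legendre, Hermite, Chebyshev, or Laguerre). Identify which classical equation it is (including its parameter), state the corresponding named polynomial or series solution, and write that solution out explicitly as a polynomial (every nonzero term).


The equation is already in a standard form:  y'' - 2x y' + 8 y = 0.
This matches the Hermite equation y'' - 2x y' + 2n y = 0 with 2n = 8, so n = 4; the polynomial solution is H_4(x).
With y = sum_k a_k x^k, matching x^k gives (k+2)(k+1) a_{k+2} = 2(k - n) a_k = 2(k - 4) a_k. The right side vanishes at k = 4, so the series with the parity of 4 terminates at degree 4.
Standard normalization: leading coefficient of H_n is 2^n, so a_4 = 2^4 = 16. Work downward with a_k = (k+1)(k+2) a_{k+2} / (2(k - n)):
  a_2 = (3)(4)(16) / (2(2 - 4)) = 192/(-4) = -48
  a_0 = (1)(2)(-48) / (2(0 - 4)) = -96/(-8) = 12
Hence H_4(x) = 16 x^4 - 48 x^2 + 12.

H_4(x); series = 16 x^4 - 48 x^2 + 12


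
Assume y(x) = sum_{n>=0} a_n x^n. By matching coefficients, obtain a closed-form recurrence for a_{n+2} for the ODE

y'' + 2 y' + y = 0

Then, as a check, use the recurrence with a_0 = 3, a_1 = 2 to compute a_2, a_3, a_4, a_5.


Substitute y = sum_n a_n x^n.
y''(x) has coefficient (n+2)(n+1) a_{n+2} at x^n;
2 y'(x) has coefficient 2 (n+1) a_{n+1} at x^n;
y(x) has coefficient 1 a_n at x^n.
Matching x^n: (n+2)(n+1) a_{n+2} + 2 (n+1) a_{n+1} + 1 a_n = 0.
Thus a_{n+2} = [-2 (n+1) a_{n+1} - 1 a_n] / ((n+1)(n+2)).

Check with a_0 = 3, a_1 = 2 (apply the recurrence for n = 0, 1, 2, 3): a_0 = 3, a_1 = 2, a_2 = -7/2, a_3 = 2, a_4 = -17/24, a_5 = 11/60.

a_(n+2) = [-2 (n+1) a_(n+1) - 1 a_n] / ((n+1)(n+2)); check: a_0 = 3, a_1 = 2, a_2 = -7/2, a_3 = 2, a_4 = -17/24, a_5 = 11/60


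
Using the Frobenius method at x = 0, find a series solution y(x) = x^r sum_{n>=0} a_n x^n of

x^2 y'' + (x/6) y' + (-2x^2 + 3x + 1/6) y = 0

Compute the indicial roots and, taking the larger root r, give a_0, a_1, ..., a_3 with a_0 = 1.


Write in Frobenius form y'' + (p(x)/x) y' + (q(x)/x^2) y = 0:
  p(x) = 1/6,  q(x) = -2x^2 + 3x + 1/6.
Indicial equation: r(r-1) + (1/6) r + (1/6) = 0 -> roots r_1 = 1/2, r_2 = 1/3.
Take r = r_1 = 1/2. Let y(x) = x^r sum_{n>=0} a_n x^n with a_0 = 1.
Substitute y = x^r sum a_n x^n and match x^{r+n}. The recurrence is
  D(n) a_n + 3 a_{n-1} - 2 a_{n-2} = 0,  where D(n) = (r+n)(r+n-1) + (1/6)(r+n) + (1/6).
  a_n = [-3 a_{n-1} + 2 a_{n-2}] / D(n).
Since the indicial polynomial factors as (r - r_1)(r - r_2), D(n) = (r_1 + n - r_1)(r_1 + n - r_2) = n(n + 1/6).
Evaluating step by step (a_0 = 1):
  n = 1: D(1) = 1(1 + 1/6) = 7/6; numerator = -3(1) = -3; a_1 = (-3)/(7/6) = -18/7
  n = 2: D(2) = 2(2 + 1/6) = 13/3; numerator = -3(-18/7) + 2(1) = 68/7; a_2 = (68/7)/(13/3) = 204/91
  n = 3: D(3) = 3(3 + 1/6) = 19/2; numerator = -3(204/91) + 2(-18/7) = -1080/91; a_3 = (-1080/91)/(19/2) = -2160/1729

r = 1/2; a_0 = 1; a_1 = -18/7; a_2 = 204/91; a_3 = -2160/1729


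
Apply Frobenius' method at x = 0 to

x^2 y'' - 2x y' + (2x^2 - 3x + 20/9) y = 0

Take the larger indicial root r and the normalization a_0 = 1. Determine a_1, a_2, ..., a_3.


Write in Frobenius form y'' + (p(x)/x) y' + (q(x)/x^2) y = 0:
  p(x) = -2,  q(x) = 2x^2 - 3x + 20/9.
Indicial equation: r(r-1) + (-2) r + (20/9) = 0 -> roots r_1 = 5/3, r_2 = 4/3.
Take r = r_1 = 5/3. Let y(x) = x^r sum_{n>=0} a_n x^n with a_0 = 1.
Substitute y = x^r sum a_n x^n and match x^{r+n}. The recurrence is
  D(n) a_n - 3 a_{n-1} + 2 a_{n-2} = 0,  where D(n) = (r+n)(r+n-1) + (-2)(r+n) + (20/9).
  a_n = [3 a_{n-1} - 2 a_{n-2}] / D(n).
Since the indicial polynomial factors as (r - r_1)(r - r_2), D(n) = (r_1 + n - r_1)(r_1 + n - r_2) = n(n + 1/3).
Evaluating step by step (a_0 = 1):
  n = 1: D(1) = 1(1 + 1/3) = 4/3; numerator = 3(1) = 3; a_1 = (3)/(4/3) = 9/4
  n = 2: D(2) = 2(2 + 1/3) = 14/3; numerator = 3(9/4) - 2(1) = 19/4; a_2 = (19/4)/(14/3) = 57/56
  n = 3: D(3) = 3(3 + 1/3) = 10; numerator = 3(57/56) - 2(9/4) = -81/56; a_3 = (-81/56)/(10) = -81/560

r = 5/3; a_0 = 1; a_1 = 9/4; a_2 = 57/56; a_3 = -81/560


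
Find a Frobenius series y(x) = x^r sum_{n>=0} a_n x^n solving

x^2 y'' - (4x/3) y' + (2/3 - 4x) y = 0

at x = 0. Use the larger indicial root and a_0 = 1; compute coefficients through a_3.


Write in Frobenius form y'' + (p(x)/x) y' + (q(x)/x^2) y = 0:
  p(x) = -4/3,  q(x) = 2/3 - 4x.
Indicial equation: r(r-1) + (-4/3) r + (2/3) = 0 -> roots r_1 = 2, r_2 = 1/3.
Take r = r_1 = 2. Let y(x) = x^r sum_{n>=0} a_n x^n with a_0 = 1.
Substitute y = x^r sum a_n x^n and match x^{r+n}. The recurrence is
  D(n) a_n - 4 a_{n-1} = 0,  where D(n) = (r+n)(r+n-1) + (-4/3)(r+n) + (2/3).
  a_n = 4 / D(n) * a_{n-1}.
Since the indicial polynomial factors as (r - r_1)(r - r_2), D(n) = (r_1 + n - r_1)(r_1 + n - r_2) = n(n + 5/3).
Evaluating step by step (a_0 = 1):
  n = 1: D(1) = 1(1 + 5/3) = 8/3; numerator = 4(1) = 4; a_1 = (4)/(8/3) = 3/2
  n = 2: D(2) = 2(2 + 5/3) = 22/3; numerator = 4(3/2) = 6; a_2 = (6)/(22/3) = 9/11
  n = 3: D(3) = 3(3 + 5/3) = 14; numerator = 4(9/11) = 36/11; a_3 = (36/11)/(14) = 18/77

r = 2; a_0 = 1; a_1 = 3/2; a_2 = 9/11; a_3 = 18/77


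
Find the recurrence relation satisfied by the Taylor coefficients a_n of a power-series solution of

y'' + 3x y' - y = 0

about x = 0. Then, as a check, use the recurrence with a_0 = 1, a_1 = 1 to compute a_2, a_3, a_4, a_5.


Substitute y = sum_n a_n x^n.
y''(x) has coefficient (n+2)(n+1) a_{n+2} at x^n;
3 x y'(x) has coefficient 3 n a_n at x^n (shift);
-y(x) has coefficient -1 a_n at x^n.
Matching x^n: (n+2)(n+1) a_{n+2} + (3n - 1) a_n = 0.
Thus a_{n+2} = (-3n + 1) / ((n+1)(n+2)) * a_n.

Check with a_0 = 1, a_1 = 1 (apply the recurrence for n = 0, 1, 2, 3): a_0 = 1, a_1 = 1, a_2 = 1/2, a_3 = -1/3, a_4 = -5/24, a_5 = 2/15.

a_(n+2) = (-3n + 1) / ((n+1)(n+2)) * a_n; check: a_0 = 1, a_1 = 1, a_2 = 1/2, a_3 = -1/3, a_4 = -5/24, a_5 = 2/15


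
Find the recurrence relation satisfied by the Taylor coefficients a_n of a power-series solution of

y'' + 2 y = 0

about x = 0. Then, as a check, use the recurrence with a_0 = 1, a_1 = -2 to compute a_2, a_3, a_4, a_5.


Substitute y = sum_n a_n x^n into y'' + (const) y = 0.
y''(x) = sum_{n>=0} (n+2)(n+1) a_{n+2} x^n.
The ODE becomes sum_n [(n+2)(n+1) a_{n+2} + 2 a_n] x^n = 0.
Setting each coefficient to zero gives the recurrence:
  (n+2)(n+1) a_{n+2} + 2 a_n = 0,
  a_{n+2} = -2 / ((n+1)(n+2)) a_n.

Check with a_0 = 1, a_1 = -2 (apply the recurrence for n = 0, 1, 2, 3): a_0 = 1, a_1 = -2, a_2 = -1, a_3 = 2/3, a_4 = 1/6, a_5 = -1/15.

a_{n+2} = -2/((n+1)(n+2)) * a_n; check: a_0 = 1, a_1 = -2, a_2 = -1, a_3 = 2/3, a_4 = 1/6, a_5 = -1/15


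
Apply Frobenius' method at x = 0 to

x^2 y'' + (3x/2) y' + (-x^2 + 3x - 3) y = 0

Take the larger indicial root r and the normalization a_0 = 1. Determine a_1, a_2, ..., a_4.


Write in Frobenius form y'' + (p(x)/x) y' + (q(x)/x^2) y = 0:
  p(x) = 3/2,  q(x) = -x^2 + 3x - 3.
Indicial equation: r(r-1) + (3/2) r + (-3) = 0 -> roots r_1 = 3/2, r_2 = -2.
Take r = r_1 = 3/2. Let y(x) = x^r sum_{n>=0} a_n x^n with a_0 = 1.
Substitute y = x^r sum a_n x^n and match x^{r+n}. The recurrence is
  D(n) a_n + 3 a_{n-1} - 1 a_{n-2} = 0,  where D(n) = (r+n)(r+n-1) + (3/2)(r+n) + (-3).
  a_n = [-3 a_{n-1} + 1 a_{n-2}] / D(n).
Since the indicial polynomial factors as (r - r_1)(r - r_2), D(n) = (r_1 + n - r_1)(r_1 + n - r_2) = n(n + 7/2).
Evaluating step by step (a_0 = 1):
  n = 1: D(1) = 1(1 + 7/2) = 9/2; numerator = -3(1) = -3; a_1 = (-3)/(9/2) = -2/3
  n = 2: D(2) = 2(2 + 7/2) = 11; numerator = -3(-2/3) + 1(1) = 3; a_2 = (3)/(11) = 3/11
  n = 3: D(3) = 3(3 + 7/2) = 39/2; numerator = -3(3/11) + 1(-2/3) = -49/33; a_3 = (-49/33)/(39/2) = -98/1287
  n = 4: D(4) = 4(4 + 7/2) = 30; numerator = -3(-98/1287) + 1(3/11) = 215/429; a_4 = (215/429)/(30) = 43/2574

r = 3/2; a_0 = 1; a_1 = -2/3; a_2 = 3/11; a_3 = -98/1287; a_4 = 43/2574


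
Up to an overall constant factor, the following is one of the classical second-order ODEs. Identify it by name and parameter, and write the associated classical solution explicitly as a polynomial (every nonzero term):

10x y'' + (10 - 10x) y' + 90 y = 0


All three coefficients share the factor 10; dividing through by 10 gives  x y'' + (1 - x) y' + 9 y = 0.
This matches the Laguerre equation x y'' + (1 - x) y' + n y = 0 with n = 9; the polynomial solution is L_9(x).
With y = sum_k a_k x^k, matching x^k gives (k+1)k a_{k+1} + (k+1) a_{k+1} - k a_k + n a_k = 0, i.e. (k+1)^2 a_{k+1} = (k - n) a_k = (k - 9) a_k. The right side vanishes at k = 9, so the series terminates at degree 9.
Standard normalization L_n(0) = 1 gives a_0 = 1. Work upward with a_{k+1} = (k - 9) a_k / (k+1)^2:
  a_1 = (0 - 9)(1) / 1^2 = -9/1 = -9
  a_2 = (1 - 9)(-9) / 2^2 = 72/4 = 18
  a_3 = (2 - 9)(18) / 3^2 = -126/9 = -14
  a_4 = (3 - 9)(-14) / 4^2 = 84/16 = 21/4
  a_5 = (4 - 9)(21/4) / 5^2 = (-105/4)/25 = -21/20
  a_6 = (5 - 9)(-21/20) / 6^2 = (21/5)/36 = 7/60
  a_7 = (6 - 9)(7/60) / 7^2 = (-7/20)/49 = -1/140
  a_8 = (7 - 9)(-1/140) / 8^2 = (1/70)/64 = 1/4480
  a_9 = (8 - 9)(1/4480) / 9^2 = (-1/4480)/81 = -1/362880
Hence L_9(x) = -x^9/362880 + x^8/4480 - x^7/140 + 7 x^6/60 - 21 x^5/20 + 21 x^4/4 - 14 x^3 + 18 x^2 - 9 x + 1.

L_9(x); series = -x^9/362880 + x^8/4480 - x^7/140 + 7 x^6/60 - 21 x^5/20 + 21 x^4/4 - 14 x^3 + 18 x^2 - 9 x + 1


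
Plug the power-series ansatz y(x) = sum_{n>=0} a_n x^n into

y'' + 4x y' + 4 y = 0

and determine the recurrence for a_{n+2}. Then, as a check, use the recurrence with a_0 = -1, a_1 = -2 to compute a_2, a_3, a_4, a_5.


Substitute y = sum_n a_n x^n.
y''(x) has coefficient (n+2)(n+1) a_{n+2} at x^n;
4 x y'(x) has coefficient 4 n a_n at x^n (shift);
4 y(x) has coefficient 4 a_n at x^n.
Matching x^n: (n+2)(n+1) a_{n+2} + (4n + 4) a_n = 0.
Thus a_{n+2} = (-4n - 4) / ((n+1)(n+2)) * a_n.

Check with a_0 = -1, a_1 = -2 (apply the recurrence for n = 0, 1, 2, 3): a_0 = -1, a_1 = -2, a_2 = 2, a_3 = 8/3, a_4 = -2, a_5 = -32/15.

a_(n+2) = (-4n - 4) / ((n+1)(n+2)) * a_n; check: a_0 = -1, a_1 = -2, a_2 = 2, a_3 = 8/3, a_4 = -2, a_5 = -32/15


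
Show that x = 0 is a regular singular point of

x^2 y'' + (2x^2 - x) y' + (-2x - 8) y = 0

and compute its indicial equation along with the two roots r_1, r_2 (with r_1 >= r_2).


Divide by x^2 to reach normal form y'' + P_1(x) y' + P_2(x) y = 0 with P_1(x) = 2 - 1/x and P_2(x) = -2/x - 8/x^2.
x = 0 is a singular point because the y'-coefficient 2 - 1/x has a pole at x = 0 and the y-coefficient -2/x - 8/x^2 has a pole at x = 0.
It is a regular singular point because x P_1(x) = p(x) = 2x - 1 and x^2 P_2(x) = q(x) = -2x - 8 are polynomials, hence analytic at x = 0.
p(0) = -1,  q(0) = -8.
Indicial equation: r(r-1) + p(0) r + q(0) = 0, i.e. r^2 + (p(0) - 1) r + q(0) = 0, i.e. r^2 - 2 r - 8 = 0.
Discriminant: (-2)^2 - 4(-8) = 36, so r = (2 ± 6)/2.
Solving: r_1 = 4, r_2 = -2.

indicial: r^2 - 2 r - 8 = 0; roots r_1 = 4, r_2 = -2


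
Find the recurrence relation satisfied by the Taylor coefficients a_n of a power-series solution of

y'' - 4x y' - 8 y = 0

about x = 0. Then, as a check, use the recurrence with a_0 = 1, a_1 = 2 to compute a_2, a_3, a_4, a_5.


Substitute y = sum_n a_n x^n.
y''(x) has coefficient (n+2)(n+1) a_{n+2} at x^n;
-4 x y'(x) has coefficient -4 n a_n at x^n (shift);
-8 y(x) has coefficient -8 a_n at x^n.
Matching x^n: (n+2)(n+1) a_{n+2} + (-4n - 8) a_n = 0.
Thus a_{n+2} = (4n + 8) / ((n+1)(n+2)) * a_n.

Check with a_0 = 1, a_1 = 2 (apply the recurrence for n = 0, 1, 2, 3): a_0 = 1, a_1 = 2, a_2 = 4, a_3 = 4, a_4 = 16/3, a_5 = 4.

a_(n+2) = (4n + 8) / ((n+1)(n+2)) * a_n; check: a_0 = 1, a_1 = 2, a_2 = 4, a_3 = 4, a_4 = 16/3, a_5 = 4


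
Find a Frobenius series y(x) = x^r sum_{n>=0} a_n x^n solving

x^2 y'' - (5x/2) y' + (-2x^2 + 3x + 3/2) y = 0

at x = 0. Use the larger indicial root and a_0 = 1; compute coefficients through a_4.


Write in Frobenius form y'' + (p(x)/x) y' + (q(x)/x^2) y = 0:
  p(x) = -5/2,  q(x) = -2x^2 + 3x + 3/2.
Indicial equation: r(r-1) + (-5/2) r + (3/2) = 0 -> roots r_1 = 3, r_2 = 1/2.
Take r = r_1 = 3. Let y(x) = x^r sum_{n>=0} a_n x^n with a_0 = 1.
Substitute y = x^r sum a_n x^n and match x^{r+n}. The recurrence is
  D(n) a_n + 3 a_{n-1} - 2 a_{n-2} = 0,  where D(n) = (r+n)(r+n-1) + (-5/2)(r+n) + (3/2).
  a_n = [-3 a_{n-1} + 2 a_{n-2}] / D(n).
Since the indicial polynomial factors as (r - r_1)(r - r_2), D(n) = (r_1 + n - r_1)(r_1 + n - r_2) = n(n + 5/2).
Evaluating step by step (a_0 = 1):
  n = 1: D(1) = 1(1 + 5/2) = 7/2; numerator = -3(1) = -3; a_1 = (-3)/(7/2) = -6/7
  n = 2: D(2) = 2(2 + 5/2) = 9; numerator = -3(-6/7) + 2(1) = 32/7; a_2 = (32/7)/(9) = 32/63
  n = 3: D(3) = 3(3 + 5/2) = 33/2; numerator = -3(32/63) + 2(-6/7) = -68/21; a_3 = (-68/21)/(33/2) = -136/693
  n = 4: D(4) = 4(4 + 5/2) = 26; numerator = -3(-136/693) + 2(32/63) = 1112/693; a_4 = (1112/693)/(26) = 556/9009

r = 3; a_0 = 1; a_1 = -6/7; a_2 = 32/63; a_3 = -136/693; a_4 = 556/9009


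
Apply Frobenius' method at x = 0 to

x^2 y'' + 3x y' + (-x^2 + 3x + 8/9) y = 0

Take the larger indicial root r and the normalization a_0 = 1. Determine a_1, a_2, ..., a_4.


Write in Frobenius form y'' + (p(x)/x) y' + (q(x)/x^2) y = 0:
  p(x) = 3,  q(x) = -x^2 + 3x + 8/9.
Indicial equation: r(r-1) + (3) r + (8/9) = 0 -> roots r_1 = -2/3, r_2 = -4/3.
Take r = r_1 = -2/3. Let y(x) = x^r sum_{n>=0} a_n x^n with a_0 = 1.
Substitute y = x^r sum a_n x^n and match x^{r+n}. The recurrence is
  D(n) a_n + 3 a_{n-1} - 1 a_{n-2} = 0,  where D(n) = (r+n)(r+n-1) + (3)(r+n) + (8/9).
  a_n = [-3 a_{n-1} + 1 a_{n-2}] / D(n).
Since the indicial polynomial factors as (r - r_1)(r - r_2), D(n) = (r_1 + n - r_1)(r_1 + n - r_2) = n(n + 2/3).
Evaluating step by step (a_0 = 1):
  n = 1: D(1) = 1(1 + 2/3) = 5/3; numerator = -3(1) = -3; a_1 = (-3)/(5/3) = -9/5
  n = 2: D(2) = 2(2 + 2/3) = 16/3; numerator = -3(-9/5) + 1(1) = 32/5; a_2 = (32/5)/(16/3) = 6/5
  n = 3: D(3) = 3(3 + 2/3) = 11; numerator = -3(6/5) + 1(-9/5) = -27/5; a_3 = (-27/5)/(11) = -27/55
  n = 4: D(4) = 4(4 + 2/3) = 56/3; numerator = -3(-27/55) + 1(6/5) = 147/55; a_4 = (147/55)/(56/3) = 63/440

r = -2/3; a_0 = 1; a_1 = -9/5; a_2 = 6/5; a_3 = -27/55; a_4 = 63/440


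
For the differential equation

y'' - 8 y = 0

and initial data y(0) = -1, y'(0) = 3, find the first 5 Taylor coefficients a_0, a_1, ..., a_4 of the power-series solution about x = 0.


Ansatz: y(x) = sum_{n>=0} a_n x^n, so y'(x) = sum_{n>=1} n a_n x^(n-1) and y''(x) = sum_{n>=2} n(n-1) a_n x^(n-2).
Substitute into P(x) y'' + Q(x) y' + R(x) y = 0 with P(x) = 1, Q(x) = 0, R(x) = -8, and match powers of x.
Initial conditions: a_0 = -1, a_1 = 3.
Setting the coefficient of each power of x to zero and solving order by order (substituting the coefficients already found):
  x^0: 2 a_2 - 8 a_0 = 0  ->  2 a_2 = 8 a_0 = -8  ->  a_2 = -4
  x^1: 6 a_3 - 8 a_1 = 0  ->  6 a_3 = 8 a_1 = 24  ->  a_3 = 4
  x^2: 12 a_4 - 8 a_2 = 0  ->  12 a_4 = 8 a_2 = -32  ->  a_4 = -8/3
Truncated series: y(x) = -1 + 3 x - 4 x^2 + 4 x^3 - (8/3) x^4 + O(x^5).

a_0 = -1; a_1 = 3; a_2 = -4; a_3 = 4; a_4 = -8/3


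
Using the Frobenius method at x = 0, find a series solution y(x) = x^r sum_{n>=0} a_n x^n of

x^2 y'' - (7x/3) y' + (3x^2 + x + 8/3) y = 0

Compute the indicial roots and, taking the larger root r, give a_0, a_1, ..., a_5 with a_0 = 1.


Write in Frobenius form y'' + (p(x)/x) y' + (q(x)/x^2) y = 0:
  p(x) = -7/3,  q(x) = 3x^2 + x + 8/3.
Indicial equation: r(r-1) + (-7/3) r + (8/3) = 0 -> roots r_1 = 2, r_2 = 4/3.
Take r = r_1 = 2. Let y(x) = x^r sum_{n>=0} a_n x^n with a_0 = 1.
Substitute y = x^r sum a_n x^n and match x^{r+n}. The recurrence is
  D(n) a_n + 1 a_{n-1} + 3 a_{n-2} = 0,  where D(n) = (r+n)(r+n-1) + (-7/3)(r+n) + (8/3).
  a_n = [-1 a_{n-1} - 3 a_{n-2}] / D(n).
Since the indicial polynomial factors as (r - r_1)(r - r_2), D(n) = (r_1 + n - r_1)(r_1 + n - r_2) = n(n + 2/3).
Evaluating step by step (a_0 = 1):
  n = 1: D(1) = 1(1 + 2/3) = 5/3; numerator = -1(1) = -1; a_1 = (-1)/(5/3) = -3/5
  n = 2: D(2) = 2(2 + 2/3) = 16/3; numerator = -1(-3/5) - 3(1) = -12/5; a_2 = (-12/5)/(16/3) = -9/20
  n = 3: D(3) = 3(3 + 2/3) = 11; numerator = -1(-9/20) - 3(-3/5) = 9/4; a_3 = (9/4)/(11) = 9/44
  n = 4: D(4) = 4(4 + 2/3) = 56/3; numerator = -1(9/44) - 3(-9/20) = 63/55; a_4 = (63/55)/(56/3) = 27/440
  n = 5: D(5) = 5(5 + 2/3) = 85/3; numerator = -1(27/440) - 3(9/44) = -27/40; a_5 = (-27/40)/(85/3) = -81/3400

r = 2; a_0 = 1; a_1 = -3/5; a_2 = -9/20; a_3 = 9/44; a_4 = 27/440; a_5 = -81/3400


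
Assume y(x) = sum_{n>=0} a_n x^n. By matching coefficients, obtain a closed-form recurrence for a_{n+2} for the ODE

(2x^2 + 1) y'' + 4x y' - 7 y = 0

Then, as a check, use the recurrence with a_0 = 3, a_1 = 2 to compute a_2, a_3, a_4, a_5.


Substitute y = sum_n a_n x^n.
(1 + 2 x^2) y'' contributes (n+2)(n+1) a_{n+2} + 2 n(n-1) a_n at x^n.
4 x y'(x) contributes 4 n a_n at x^n.
-7 y(x) contributes -7 a_n at x^n.
Matching x^n: (n+2)(n+1) a_{n+2} + (2 n(n-1) + 4 n - 7) a_n = 0.
Thus a_{n+2} = (-2 n(n-1) - 4 n + 7) / ((n+1)(n+2)) * a_n.

Check with a_0 = 3, a_1 = 2 (apply the recurrence for n = 0, 1, 2, 3): a_0 = 3, a_1 = 2, a_2 = 21/2, a_3 = 1, a_4 = -35/8, a_5 = -17/20.

a_(n+2) = (-2 n(n-1) - 4 n + 7) / ((n+1)(n+2)) * a_n; check: a_0 = 3, a_1 = 2, a_2 = 21/2, a_3 = 1, a_4 = -35/8, a_5 = -17/20


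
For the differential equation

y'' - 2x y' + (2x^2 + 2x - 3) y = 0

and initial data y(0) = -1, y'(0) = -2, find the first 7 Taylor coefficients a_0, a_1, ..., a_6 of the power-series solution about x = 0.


Ansatz: y(x) = sum_{n>=0} a_n x^n, so y'(x) = sum_{n>=1} n a_n x^(n-1) and y''(x) = sum_{n>=2} n(n-1) a_n x^(n-2).
Substitute into P(x) y'' + Q(x) y' + R(x) y = 0 with P(x) = 1, Q(x) = -2x, R(x) = 2x^2 + 2x - 3, and match powers of x.
Initial conditions: a_0 = -1, a_1 = -2.
Setting the coefficient of each power of x to zero and solving order by order (substituting the coefficients already found):
  x^0: 2 a_2 - 3 a_0 = 0  ->  2 a_2 = 3 a_0 = -3  ->  a_2 = -3/2
  x^1: 6 a_3 - 5 a_1 + 2 a_0 = 0  ->  6 a_3 = 5 a_1 - 2 a_0 = -8  ->  a_3 = -4/3
  x^2: 12 a_4 - 7 a_2 + 2 a_1 + 2 a_0 = 0  ->  12 a_4 = 7 a_2 - 2 a_1 - 2 a_0 = -9/2  ->  a_4 = -3/8
  x^3: 20 a_5 - 9 a_3 + 2 a_2 + 2 a_1 = 0  ->  20 a_5 = 9 a_3 - 2 a_2 - 2 a_1 = -5  ->  a_5 = -1/4
  x^4: 30 a_6 - 11 a_4 + 2 a_3 + 2 a_2 = 0  ->  30 a_6 = 11 a_4 - 2 a_3 - 2 a_2 = 37/24  ->  a_6 = 37/720
Truncated series: y(x) = -1 - 2 x - (3/2) x^2 - (4/3) x^3 - (3/8) x^4 - (1/4) x^5 + (37/720) x^6 + O(x^7).

a_0 = -1; a_1 = -2; a_2 = -3/2; a_3 = -4/3; a_4 = -3/8; a_5 = -1/4; a_6 = 37/720


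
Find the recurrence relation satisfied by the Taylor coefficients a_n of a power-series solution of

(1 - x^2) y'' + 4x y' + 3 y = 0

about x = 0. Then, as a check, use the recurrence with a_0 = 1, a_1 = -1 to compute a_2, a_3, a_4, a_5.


Substitute y = sum_n a_n x^n.
(1 - 1 x^2) y'' contributes (n+2)(n+1) a_{n+2} - n(n-1) a_n at x^n.
4 x y'(x) contributes 4 n a_n at x^n.
3 y(x) contributes 3 a_n at x^n.
Matching x^n: (n+2)(n+1) a_{n+2} + (-n(n-1) + 4 n + 3) a_n = 0.
Thus a_{n+2} = (n(n-1) - 4 n - 3) / ((n+1)(n+2)) * a_n.

Check with a_0 = 1, a_1 = -1 (apply the recurrence for n = 0, 1, 2, 3): a_0 = 1, a_1 = -1, a_2 = -3/2, a_3 = 7/6, a_4 = 9/8, a_5 = -21/40.

a_(n+2) = (n(n-1) - 4 n - 3) / ((n+1)(n+2)) * a_n; check: a_0 = 1, a_1 = -1, a_2 = -3/2, a_3 = 7/6, a_4 = 9/8, a_5 = -21/40


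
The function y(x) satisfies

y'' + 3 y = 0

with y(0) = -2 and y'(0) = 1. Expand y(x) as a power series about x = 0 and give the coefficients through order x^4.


Ansatz: y(x) = sum_{n>=0} a_n x^n, so y'(x) = sum_{n>=1} n a_n x^(n-1) and y''(x) = sum_{n>=2} n(n-1) a_n x^(n-2).
Substitute into P(x) y'' + Q(x) y' + R(x) y = 0 with P(x) = 1, Q(x) = 0, R(x) = 3, and match powers of x.
Initial conditions: a_0 = -2, a_1 = 1.
Setting the coefficient of each power of x to zero and solving order by order (substituting the coefficients already found):
  x^0: 2 a_2 + 3 a_0 = 0  ->  2 a_2 = -3 a_0 = 6  ->  a_2 = 3
  x^1: 6 a_3 + 3 a_1 = 0  ->  6 a_3 = -3 a_1 = -3  ->  a_3 = -1/2
  x^2: 12 a_4 + 3 a_2 = 0  ->  12 a_4 = -3 a_2 = -9  ->  a_4 = -3/4
Truncated series: y(x) = -2 + x + 3 x^2 - (1/2) x^3 - (3/4) x^4 + O(x^5).

a_0 = -2; a_1 = 1; a_2 = 3; a_3 = -1/2; a_4 = -3/4


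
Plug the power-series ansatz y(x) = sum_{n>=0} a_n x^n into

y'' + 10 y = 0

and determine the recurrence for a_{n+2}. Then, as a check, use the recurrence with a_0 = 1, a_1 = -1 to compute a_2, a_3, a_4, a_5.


Substitute y = sum_n a_n x^n into y'' + (const) y = 0.
y''(x) = sum_{n>=0} (n+2)(n+1) a_{n+2} x^n.
The ODE becomes sum_n [(n+2)(n+1) a_{n+2} + 10 a_n] x^n = 0.
Setting each coefficient to zero gives the recurrence:
  (n+2)(n+1) a_{n+2} + 10 a_n = 0,
  a_{n+2} = -10 / ((n+1)(n+2)) a_n.

Check with a_0 = 1, a_1 = -1 (apply the recurrence for n = 0, 1, 2, 3): a_0 = 1, a_1 = -1, a_2 = -5, a_3 = 5/3, a_4 = 25/6, a_5 = -5/6.

a_{n+2} = -10/((n+1)(n+2)) * a_n; check: a_0 = 1, a_1 = -1, a_2 = -5, a_3 = 5/3, a_4 = 25/6, a_5 = -5/6


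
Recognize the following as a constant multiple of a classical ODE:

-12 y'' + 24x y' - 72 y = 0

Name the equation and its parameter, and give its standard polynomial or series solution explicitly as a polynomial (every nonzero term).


All three coefficients share the factor -12; dividing through by -12 gives  y'' - 2x y' + 6 y = 0.
This matches the Hermite equation y'' - 2x y' + 2n y = 0 with 2n = 6, so n = 3; the polynomial solution is H_3(x).
With y = sum_k a_k x^k, matching x^k gives (k+2)(k+1) a_{k+2} = 2(k - n) a_k = 2(k - 3) a_k. The right side vanishes at k = 3, so the series with the parity of 3 terminates at degree 3.
Standard normalization: leading coefficient of H_n is 2^n, so a_3 = 2^3 = 8. Work downward with a_k = (k+1)(k+2) a_{k+2} / (2(k - n)):
  a_1 = (2)(3)(8) / (2(1 - 3)) = 48/(-4) = -12
Hence H_3(x) = 8 x^3 - 12 x.

H_3(x); series = 8 x^3 - 12 x


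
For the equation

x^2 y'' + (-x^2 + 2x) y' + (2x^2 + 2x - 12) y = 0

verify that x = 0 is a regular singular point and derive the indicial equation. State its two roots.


Divide by x^2 to reach normal form y'' + P_1(x) y' + P_2(x) y = 0 with P_1(x) = -1 + 2/x and P_2(x) = 2 + 2/x - 12/x^2.
x = 0 is a singular point because the y'-coefficient -1 + 2/x has a pole at x = 0 and the y-coefficient 2 + 2/x - 12/x^2 has a pole at x = 0.
It is a regular singular point because x P_1(x) = p(x) = 2 - x and x^2 P_2(x) = q(x) = 2x^2 + 2x - 12 are polynomials, hence analytic at x = 0.
p(0) = 2,  q(0) = -12.
Indicial equation: r(r-1) + p(0) r + q(0) = 0, i.e. r^2 + (p(0) - 1) r + q(0) = 0, i.e. r^2 + 1 r - 12 = 0.
Discriminant: (1)^2 - 4(-12) = 49, so r = (-1 ± 7)/2.
Solving: r_1 = 3, r_2 = -4.

indicial: r^2 + 1 r - 12 = 0; roots r_1 = 3, r_2 = -4


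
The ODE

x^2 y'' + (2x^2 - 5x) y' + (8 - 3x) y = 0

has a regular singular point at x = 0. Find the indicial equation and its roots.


Divide by x^2 to reach normal form y'' + P_1(x) y' + P_2(x) y = 0 with P_1(x) = 2 - 5/x and P_2(x) = -3/x + 8/x^2.
x = 0 is a singular point because the y'-coefficient 2 - 5/x has a pole at x = 0 and the y-coefficient -3/x + 8/x^2 has a pole at x = 0.
It is a regular singular point because x P_1(x) = p(x) = 2x - 5 and x^2 P_2(x) = q(x) = 8 - 3x are polynomials, hence analytic at x = 0.
p(0) = -5,  q(0) = 8.
Indicial equation: r(r-1) + p(0) r + q(0) = 0, i.e. r^2 + (p(0) - 1) r + q(0) = 0, i.e. r^2 - 6 r + 8 = 0.
Discriminant: (-6)^2 - 4(8) = 4, so r = (6 ± 2)/2.
Solving: r_1 = 4, r_2 = 2.

indicial: r^2 - 6 r + 8 = 0; roots r_1 = 4, r_2 = 2


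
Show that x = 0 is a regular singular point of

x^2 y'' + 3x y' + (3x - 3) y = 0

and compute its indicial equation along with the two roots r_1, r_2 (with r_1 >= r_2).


Divide by x^2 to reach normal form y'' + P_1(x) y' + P_2(x) y = 0 with P_1(x) = 3/x and P_2(x) = 3/x - 3/x^2.
x = 0 is a singular point because the y'-coefficient 3/x has a pole at x = 0 and the y-coefficient 3/x - 3/x^2 has a pole at x = 0.
It is a regular singular point because x P_1(x) = p(x) = 3 and x^2 P_2(x) = q(x) = 3x - 3 are polynomials, hence analytic at x = 0.
p(0) = 3,  q(0) = -3.
Indicial equation: r(r-1) + p(0) r + q(0) = 0, i.e. r^2 + (p(0) - 1) r + q(0) = 0, i.e. r^2 + 2 r - 3 = 0.
Discriminant: (2)^2 - 4(-3) = 16, so r = (-2 ± 4)/2.
Solving: r_1 = 1, r_2 = -3.

indicial: r^2 + 2 r - 3 = 0; roots r_1 = 1, r_2 = -3
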